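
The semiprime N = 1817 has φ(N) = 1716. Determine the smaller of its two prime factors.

φ(n) = (p−1)(q−1) = n − (p+q) + 1, so p + q = 1817 − 1716 + 1 = 102.
p and q are the roots of t² − 102t + 1817 = 0.
Discriminant: 102² − 4·1817 = 10404 − 7268 = 3136; √3136 = 56.
q = (102 − 56)/2 = 23, p = (102 + 56)/2 = 79.
Check: 23 · 79 = 1817.

23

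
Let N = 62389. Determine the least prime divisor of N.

89

62389 is odd.
Digit sum 28, not divisible by 3.
Ends in 9: not divisible by 5.
7: 62389 = 7·8912 + 5
11: 62389 = 11·5671 + 8
13: 62389 = 13·4799 + 2
17: 62389 = 17·3669 + 16
19: 62389 = 19·3283 + 12
23: 62389 = 23·2712 + 13
29: 62389 = 29·2151 + 10
31: 62389 = 31·2012 + 17
37: 62389 = 37·1686 + 7
41: 62389 = 41·1521 + 28
43: 62389 = 43·1450 + 39
47: 62389 = 47·1327 + 20
53: 62389 = 53·1177 + 8
59: 62389 = 59·1057 + 26
61: 62389 = 61·1022 + 47
67: 62389 = 67·931 + 12
71: 62389 = 71·878 + 51
73: 62389 = 73·854 + 47
79: 62389 = 79·789 + 58
83: 62389 = 83·751 + 56
89: 62389 = 89·701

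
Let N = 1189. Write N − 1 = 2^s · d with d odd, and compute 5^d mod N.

1189 − 1 = 1188 = 2^2 · 297, so d = 297.
5^1 ≡ 5 (mod 1189)
5^2 ≡ 5^2 = 25 ≡ 25 (mod 1189)
5^4 ≡ 25^2 = 625 ≡ 625 (mod 1189)
5^8 ≡ 625^2 = 390625 ≡ 633 (mod 1189)
5^16 ≡ 633^2 = 400689 ≡ 1185 (mod 1189)
5^32 ≡ 1185^2 = 1404225 ≡ 16 (mod 1189)
5^64 ≡ 16^2 = 256 ≡ 256 (mod 1189)
5^128 ≡ 256^2 = 65536 ≡ 141 (mod 1189)
5^256 ≡ 141^2 = 19881 ≡ 857 (mod 1189)
297 = 256 + 32 + 8 + 1 in binary powers of 2.
So 5^297 ≡ 857 · 16 · 633 · 5 ≡ 1169 (mod 1189).
Squaring chain: 1169 → 400; never reaches −1, so base 5 is a Miller–Rabin witness that 1189 is composite.

1169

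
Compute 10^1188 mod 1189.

10^1 ≡ 10 (mod 1189)
10^2 ≡ 10^2 = 100 ≡ 100 (mod 1189)
10^4 ≡ 100^2 = 10000 ≡ 488 (mod 1189)
10^8 ≡ 488^2 = 238144 ≡ 344 (mod 1189)
10^16 ≡ 344^2 = 118336 ≡ 625 (mod 1189)
10^32 ≡ 625^2 = 390625 ≡ 633 (mod 1189)
10^64 ≡ 633^2 = 400689 ≡ 1185 (mod 1189)
10^128 ≡ 1185^2 = 1404225 ≡ 16 (mod 1189)
10^256 ≡ 16^2 = 256 ≡ 256 (mod 1189)
10^512 ≡ 256^2 = 65536 ≡ 141 (mod 1189)
10^1024 ≡ 141^2 = 19881 ≡ 857 (mod 1189)
1188 = 1024 + 128 + 32 + 4 in binary powers of 2.
So 10^1188 ≡ 857 · 16 · 633 · 488 ≡ 426 (mod 1189).
Since 426 ≠ 1, base 10 is a Fermat witness: 1189 is composite.

426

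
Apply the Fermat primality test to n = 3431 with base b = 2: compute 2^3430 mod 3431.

2922

2^1 ≡ 2 (mod 3431)
2^2 ≡ 2^2 = 4 ≡ 4 (mod 3431)
2^4 ≡ 4^2 = 16 ≡ 16 (mod 3431)
2^8 ≡ 16^2 = 256 ≡ 256 (mod 3431)
2^16 ≡ 256^2 = 65536 ≡ 347 (mod 3431)
2^32 ≡ 347^2 = 120409 ≡ 324 (mod 3431)
2^64 ≡ 324^2 = 104976 ≡ 2046 (mod 3431)
2^128 ≡ 2046^2 = 4186116 ≡ 296 (mod 3431)
2^256 ≡ 296^2 = 87616 ≡ 1841 (mod 3431)
2^512 ≡ 1841^2 = 3389281 ≡ 2884 (mod 3431)
2^1024 ≡ 2884^2 = 8317456 ≡ 712 (mod 3431)
2^2048 ≡ 712^2 = 506944 ≡ 2587 (mod 3431)
3430 = 2048 + 1024 + 256 + 64 + 32 + 4 + 2 in binary powers of 2.
So 2^3430 ≡ 2587 · 712 · 1841 · 2046 · 324 · 16 · 4 ≡ 2922 (mod 3431).
Since 2922 ≠ 1, base 2 is a Fermat witness: 3431 is composite.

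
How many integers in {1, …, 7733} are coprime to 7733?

6480

Factor: 7733 = 11 · 19 · 37.
φ(7733) = (11−1) · (19−1) · (37−1) = 10 · 18 · 36 = 6480.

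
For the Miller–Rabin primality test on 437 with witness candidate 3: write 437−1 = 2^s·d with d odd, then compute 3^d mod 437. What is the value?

437 − 1 = 436 = 2^2 · 109, so d = 109.
3^1 ≡ 3 (mod 437)
3^2 ≡ 3^2 = 9 ≡ 9 (mod 437)
3^4 ≡ 9^2 = 81 ≡ 81 (mod 437)
3^8 ≡ 81^2 = 6561 ≡ 6 (mod 437)
3^16 ≡ 6^2 = 36 ≡ 36 (mod 437)
3^32 ≡ 36^2 = 1296 ≡ 422 (mod 437)
3^64 ≡ 422^2 = 178084 ≡ 225 (mod 437)
109 = 64 + 32 + 8 + 4 + 1 in binary powers of 2.
So 3^109 ≡ 225 · 422 · 6 · 81 · 3 ≡ 307 (mod 437).
Squaring chain: 307 → 294; never reaches −1, so base 3 is a Miller–Rabin witness that 437 is composite.

307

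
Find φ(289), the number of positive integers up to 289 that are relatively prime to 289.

Factor: 289 = 17^2.
φ(289) = 17^1·(17−1) = 272.

272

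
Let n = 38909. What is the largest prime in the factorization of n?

38909 = 13 · 2993
2993 = 41 · 73
73 is prime.
So 38909 = 13 · 41 · 73; the largest prime factor is 73.

73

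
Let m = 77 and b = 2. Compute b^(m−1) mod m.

2^1 ≡ 2 (mod 77)
2^2 ≡ 2^2 = 4 ≡ 4 (mod 77)
2^4 ≡ 4^2 = 16 ≡ 16 (mod 77)
2^8 ≡ 16^2 = 256 ≡ 25 (mod 77)
2^16 ≡ 25^2 = 625 ≡ 9 (mod 77)
2^32 ≡ 9^2 = 81 ≡ 4 (mod 77)
2^64 ≡ 4^2 = 16 ≡ 16 (mod 77)
76 = 64 + 8 + 4 in binary powers of 2.
So 2^76 ≡ 16 · 25 · 16 ≡ 9 (mod 77).
Since 9 ≠ 1, base 2 is a Fermat witness: 77 is composite.

9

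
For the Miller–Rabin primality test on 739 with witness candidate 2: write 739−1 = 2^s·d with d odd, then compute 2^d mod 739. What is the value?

738

739 − 1 = 738 = 2^1 · 369, so d = 369.
2^1 ≡ 2 (mod 739)
2^2 ≡ 2^2 = 4 ≡ 4 (mod 739)
2^4 ≡ 4^2 = 16 ≡ 16 (mod 739)
2^8 ≡ 16^2 = 256 ≡ 256 (mod 739)
2^16 ≡ 256^2 = 65536 ≡ 504 (mod 739)
2^32 ≡ 504^2 = 254016 ≡ 539 (mod 739)
2^64 ≡ 539^2 = 290521 ≡ 94 (mod 739)
2^128 ≡ 94^2 = 8836 ≡ 707 (mod 739)
2^256 ≡ 707^2 = 499849 ≡ 285 (mod 739)
369 = 256 + 64 + 32 + 16 + 1 in binary powers of 2.
So 2^369 ≡ 285 · 94 · 539 · 504 · 2 ≡ 738 (mod 739).
Since 2^d ≡ 738 (mod 739), base 2 does not prove 739 composite.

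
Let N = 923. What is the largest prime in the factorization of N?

923 = 13 · 71
71 is prime.
So 923 = 13 · 71; the largest prime factor is 71.

71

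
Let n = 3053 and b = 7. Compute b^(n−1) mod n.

767

7^1 ≡ 7 (mod 3053)
7^2 ≡ 7^2 = 49 ≡ 49 (mod 3053)
7^4 ≡ 49^2 = 2401 ≡ 2401 (mod 3053)
7^8 ≡ 2401^2 = 5764801 ≡ 737 (mod 3053)
7^16 ≡ 737^2 = 543169 ≡ 2788 (mod 3053)
7^32 ≡ 2788^2 = 7772944 ≡ 6 (mod 3053)
7^64 ≡ 6^2 = 36 ≡ 36 (mod 3053)
7^128 ≡ 36^2 = 1296 ≡ 1296 (mod 3053)
7^256 ≡ 1296^2 = 1679616 ≡ 466 (mod 3053)
7^512 ≡ 466^2 = 217156 ≡ 393 (mod 3053)
7^1024 ≡ 393^2 = 154449 ≡ 1799 (mod 3053)
7^2048 ≡ 1799^2 = 3236401 ≡ 221 (mod 3053)
3052 = 2048 + 512 + 256 + 128 + 64 + 32 + 8 + 4 in binary powers of 2.
So 7^3052 ≡ 221 · 393 · 466 · 1296 · 36 · 6 · 737 · 2401 ≡ 767 (mod 3053).
Since 767 ≠ 1, base 7 is a Fermat witness: 3053 is composite.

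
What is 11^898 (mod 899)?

382

11^1 ≡ 11 (mod 899)
11^2 ≡ 11^2 = 121 ≡ 121 (mod 899)
11^4 ≡ 121^2 = 14641 ≡ 257 (mod 899)
11^8 ≡ 257^2 = 66049 ≡ 422 (mod 899)
11^16 ≡ 422^2 = 178084 ≡ 82 (mod 899)
11^32 ≡ 82^2 = 6724 ≡ 431 (mod 899)
11^64 ≡ 431^2 = 185761 ≡ 567 (mod 899)
11^128 ≡ 567^2 = 321489 ≡ 546 (mod 899)
11^256 ≡ 546^2 = 298116 ≡ 547 (mod 899)
11^512 ≡ 547^2 = 299209 ≡ 741 (mod 899)
898 = 512 + 256 + 128 + 2 in binary powers of 2.
So 11^898 ≡ 741 · 547 · 546 · 121 ≡ 382 (mod 899).
Since 382 ≠ 1, base 11 is a Fermat witness: 899 is composite.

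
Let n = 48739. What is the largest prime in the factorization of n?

48739 = 17 · 2867
2867 = 47 · 61
61 is prime.
So 48739 = 17 · 47 · 61; the largest prime factor is 61.

61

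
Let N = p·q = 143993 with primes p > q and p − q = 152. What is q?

Since p = q + 152, we have 143993 = q(q + 152), so q² + 152q − 143993 = 0.
Discriminant: 152² + 4·143993 = 23104 + 575972 = 599076; √599076 = 774.
q = (−152 + 774)/2 = 311, and p = q + 152 = 463.
Check: 311 · 463 = 143993.

311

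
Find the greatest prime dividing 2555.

73

2555 = 5 · 511
511 = 7 · 73
73 is prime.
So 2555 = 5 · 7 · 73; the largest prime factor is 73.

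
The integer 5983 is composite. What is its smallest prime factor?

5983 is odd.
Digit sum 25, not divisible by 3.
Ends in 3: not divisible by 5.
7: 5983 = 7·854 + 5
11: 5983 = 11·543 + 10
13: 5983 = 13·460 + 3
17: 5983 = 17·351 + 16
19: 5983 = 19·314 + 17
23: 5983 = 23·260 + 3
29: 5983 = 29·206 + 9
31: 5983 = 31·193

31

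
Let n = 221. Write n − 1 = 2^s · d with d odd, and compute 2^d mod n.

128

221 − 1 = 220 = 2^2 · 55, so d = 55.
2^1 ≡ 2 (mod 221)
2^2 ≡ 2^2 = 4 ≡ 4 (mod 221)
2^4 ≡ 4^2 = 16 ≡ 16 (mod 221)
2^8 ≡ 16^2 = 256 ≡ 35 (mod 221)
2^16 ≡ 35^2 = 1225 ≡ 120 (mod 221)
2^32 ≡ 120^2 = 14400 ≡ 35 (mod 221)
55 = 32 + 16 + 4 + 2 + 1 in binary powers of 2.
So 2^55 ≡ 35 · 120 · 16 · 4 · 2 ≡ 128 (mod 221).
Squaring chain: 128 → 30; never reaches −1, so base 2 is a Miller–Rabin witness that 221 is composite.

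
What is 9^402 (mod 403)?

157

9^1 ≡ 9 (mod 403)
9^2 ≡ 9^2 = 81 ≡ 81 (mod 403)
9^4 ≡ 81^2 = 6561 ≡ 113 (mod 403)
9^8 ≡ 113^2 = 12769 ≡ 276 (mod 403)
9^16 ≡ 276^2 = 76176 ≡ 9 (mod 403)
9^32 ≡ 9^2 = 81 ≡ 81 (mod 403)
9^64 ≡ 81^2 = 6561 ≡ 113 (mod 403)
9^128 ≡ 113^2 = 12769 ≡ 276 (mod 403)
9^256 ≡ 276^2 = 76176 ≡ 9 (mod 403)
402 = 256 + 128 + 16 + 2 in binary powers of 2.
So 9^402 ≡ 9 · 276 · 9 · 81 ≡ 157 (mod 403).
Since 157 ≠ 1, base 9 is a Fermat witness: 403 is composite.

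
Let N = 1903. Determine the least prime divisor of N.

1903 is odd.
Digit sum 13, not divisible by 3.
Ends in 3: not divisible by 5.
7: 1903 = 7·271 + 6
11: 1903 = 11·173

11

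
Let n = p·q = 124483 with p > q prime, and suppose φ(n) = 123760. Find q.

φ(n) = (p−1)(q−1) = n − (p+q) + 1, so p + q = 124483 − 123760 + 1 = 724.
p and q are the roots of t² − 724t + 124483 = 0.
Discriminant: 724² − 4·124483 = 524176 − 497932 = 26244; √26244 = 162.
q = (724 − 162)/2 = 281, p = (724 + 162)/2 = 443.
Check: 281 · 443 = 124483.

281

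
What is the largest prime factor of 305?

305 = 5 · 61
61 is prime.
So 305 = 5 · 61; the largest prime factor is 61.

61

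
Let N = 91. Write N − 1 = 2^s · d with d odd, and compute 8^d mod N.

91 − 1 = 90 = 2^1 · 45, so d = 45.
8^1 ≡ 8 (mod 91)
8^2 ≡ 8^2 = 64 ≡ 64 (mod 91)
8^4 ≡ 64^2 = 4096 ≡ 1 (mod 91)
8^8 ≡ 1^2 = 1 ≡ 1 (mod 91)
8^16 ≡ 1^2 = 1 ≡ 1 (mod 91)
8^32 ≡ 1^2 = 1 ≡ 1 (mod 91)
45 = 32 + 8 + 4 + 1 in binary powers of 2.
So 8^45 ≡ 1 · 1 · 1 · 8 ≡ 8 (mod 91).
Squaring chain: 8; never reaches −1, so base 8 is a Miller–Rabin witness that 91 is composite.

8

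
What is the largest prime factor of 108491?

89

108491 = 23 · 4717
4717 = 53 · 89
89 is prime.
So 108491 = 23 · 53 · 89; the largest prime factor is 89.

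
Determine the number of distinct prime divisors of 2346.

2346 = 2 · 1173
1173 = 3 · 391
391 = 17 · 23
2346 = 2 · 3 · 17 · 23, which has 4 distinct prime factors.

4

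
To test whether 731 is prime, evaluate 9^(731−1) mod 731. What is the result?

13

9^1 ≡ 9 (mod 731)
9^2 ≡ 9^2 = 81 ≡ 81 (mod 731)
9^4 ≡ 81^2 = 6561 ≡ 713 (mod 731)
9^8 ≡ 713^2 = 508369 ≡ 324 (mod 731)
9^16 ≡ 324^2 = 104976 ≡ 443 (mod 731)
9^32 ≡ 443^2 = 196249 ≡ 341 (mod 731)
9^64 ≡ 341^2 = 116281 ≡ 52 (mod 731)
9^128 ≡ 52^2 = 2704 ≡ 511 (mod 731)
9^256 ≡ 511^2 = 261121 ≡ 154 (mod 731)
9^512 ≡ 154^2 = 23716 ≡ 324 (mod 731)
730 = 512 + 128 + 64 + 16 + 8 + 2 in binary powers of 2.
So 9^730 ≡ 324 · 511 · 52 · 443 · 324 · 81 ≡ 13 (mod 731).
Since 13 ≠ 1, base 9 is a Fermat witness: 731 is composite.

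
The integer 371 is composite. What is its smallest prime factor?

7

371 is odd.
Digit sum 11, not divisible by 3.
Ends in 1: not divisible by 5.
7: 371 = 7·53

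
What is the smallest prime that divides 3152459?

43

3152459 is odd.
Digit sum 29, not divisible by 3.
Ends in 9: not divisible by 5.
7: 3152459 = 7·450351 + 2
11: 3152459 = 11·286587 + 2
13: 3152459 = 13·242496 + 11
17: 3152459 = 17·185438 + 13
19: 3152459 = 19·165918 + 17
23: 3152459 = 23·137063 + 10
29: 3152459 = 29·108705 + 14
31: 3152459 = 31·101692 + 7
37: 3152459 = 37·85201 + 22
41: 3152459 = 41·76889 + 10
43: 3152459 = 43·73313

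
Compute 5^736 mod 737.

5^1 ≡ 5 (mod 737)
5^2 ≡ 5^2 = 25 ≡ 25 (mod 737)
5^4 ≡ 25^2 = 625 ≡ 625 (mod 737)
5^8 ≡ 625^2 = 390625 ≡ 15 (mod 737)
5^16 ≡ 15^2 = 225 ≡ 225 (mod 737)
5^32 ≡ 225^2 = 50625 ≡ 509 (mod 737)
5^64 ≡ 509^2 = 259081 ≡ 394 (mod 737)
5^128 ≡ 394^2 = 155236 ≡ 466 (mod 737)
5^256 ≡ 466^2 = 217156 ≡ 478 (mod 737)
5^512 ≡ 478^2 = 228484 ≡ 14 (mod 737)
736 = 512 + 128 + 64 + 32 in binary powers of 2.
So 5^736 ≡ 14 · 466 · 394 · 509 ≡ 643 (mod 737).
Since 643 ≠ 1, base 5 is a Fermat witness: 737 is composite.

643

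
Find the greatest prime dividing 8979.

8979 = 3 · 2993
2993 = 41 · 73
73 is prime.
So 8979 = 3 · 41 · 73; the largest prime factor is 73.

73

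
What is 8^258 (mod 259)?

36

8^1 ≡ 8 (mod 259)
8^2 ≡ 8^2 = 64 ≡ 64 (mod 259)
8^4 ≡ 64^2 = 4096 ≡ 211 (mod 259)
8^8 ≡ 211^2 = 44521 ≡ 232 (mod 259)
8^16 ≡ 232^2 = 53824 ≡ 211 (mod 259)
8^32 ≡ 211^2 = 44521 ≡ 232 (mod 259)
8^64 ≡ 232^2 = 53824 ≡ 211 (mod 259)
8^128 ≡ 211^2 = 44521 ≡ 232 (mod 259)
8^256 ≡ 232^2 = 53824 ≡ 211 (mod 259)
258 = 256 + 2 in binary powers of 2.
So 8^258 ≡ 211 · 64 ≡ 36 (mod 259).
Since 36 ≠ 1, base 8 is a Fermat witness: 259 is composite.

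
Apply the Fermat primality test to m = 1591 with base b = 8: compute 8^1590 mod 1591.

8^1 ≡ 8 (mod 1591)
8^2 ≡ 8^2 = 64 ≡ 64 (mod 1591)
8^4 ≡ 64^2 = 4096 ≡ 914 (mod 1591)
8^8 ≡ 914^2 = 835396 ≡ 121 (mod 1591)
8^16 ≡ 121^2 = 14641 ≡ 322 (mod 1591)
8^32 ≡ 322^2 = 103684 ≡ 269 (mod 1591)
8^64 ≡ 269^2 = 72361 ≡ 766 (mod 1591)
8^128 ≡ 766^2 = 586756 ≡ 1268 (mod 1591)
8^256 ≡ 1268^2 = 1607824 ≡ 914 (mod 1591)
8^512 ≡ 914^2 = 835396 ≡ 121 (mod 1591)
8^1024 ≡ 121^2 = 14641 ≡ 322 (mod 1591)
1590 = 1024 + 512 + 32 + 16 + 4 + 2 in binary powers of 2.
So 8^1590 ≡ 322 · 121 · 269 · 322 · 914 · 64 ≡ 1368 (mod 1591).
Since 1368 ≠ 1, base 8 is a Fermat witness: 1591 is composite.

1368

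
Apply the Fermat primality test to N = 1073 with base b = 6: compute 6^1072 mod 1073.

371

6^1 ≡ 6 (mod 1073)
6^2 ≡ 6^2 = 36 ≡ 36 (mod 1073)
6^4 ≡ 36^2 = 1296 ≡ 223 (mod 1073)
6^8 ≡ 223^2 = 49729 ≡ 371 (mod 1073)
6^16 ≡ 371^2 = 137641 ≡ 297 (mod 1073)
6^32 ≡ 297^2 = 88209 ≡ 223 (mod 1073)
6^64 ≡ 223^2 = 49729 ≡ 371 (mod 1073)
6^128 ≡ 371^2 = 137641 ≡ 297 (mod 1073)
6^256 ≡ 297^2 = 88209 ≡ 223 (mod 1073)
6^512 ≡ 223^2 = 49729 ≡ 371 (mod 1073)
6^1024 ≡ 371^2 = 137641 ≡ 297 (mod 1073)
1072 = 1024 + 32 + 16 in binary powers of 2.
So 6^1072 ≡ 297 · 223 · 297 ≡ 371 (mod 1073).
Since 371 ≠ 1, base 6 is a Fermat witness: 1073 is composite.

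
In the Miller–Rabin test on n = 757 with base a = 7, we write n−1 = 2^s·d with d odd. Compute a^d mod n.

1

757 − 1 = 756 = 2^2 · 189, so d = 189.
7^1 ≡ 7 (mod 757)
7^2 ≡ 7^2 = 49 ≡ 49 (mod 757)
7^4 ≡ 49^2 = 2401 ≡ 130 (mod 757)
7^8 ≡ 130^2 = 16900 ≡ 246 (mod 757)
7^16 ≡ 246^2 = 60516 ≡ 713 (mod 757)
7^32 ≡ 713^2 = 508369 ≡ 422 (mod 757)
7^64 ≡ 422^2 = 178084 ≡ 189 (mod 757)
7^128 ≡ 189^2 = 35721 ≡ 142 (mod 757)
189 = 128 + 32 + 16 + 8 + 4 + 1 in binary powers of 2.
So 7^189 ≡ 142 · 422 · 713 · 246 · 130 · 7 ≡ 1 (mod 757).
Since 7^d ≡ 1 (mod 757), base 7 does not prove 757 composite.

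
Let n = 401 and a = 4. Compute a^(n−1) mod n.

4^1 ≡ 4 (mod 401)
4^2 ≡ 4^2 = 16 ≡ 16 (mod 401)
4^4 ≡ 16^2 = 256 ≡ 256 (mod 401)
4^8 ≡ 256^2 = 65536 ≡ 173 (mod 401)
4^16 ≡ 173^2 = 29929 ≡ 255 (mod 401)
4^32 ≡ 255^2 = 65025 ≡ 63 (mod 401)
4^64 ≡ 63^2 = 3969 ≡ 360 (mod 401)
4^128 ≡ 360^2 = 129600 ≡ 77 (mod 401)
4^256 ≡ 77^2 = 5929 ≡ 315 (mod 401)
400 = 256 + 128 + 16 in binary powers of 2.
So 4^400 ≡ 315 · 77 · 255 ≡ 1 (mod 401).
Since the result is 1, base 4 gives no evidence that 401 is composite.

1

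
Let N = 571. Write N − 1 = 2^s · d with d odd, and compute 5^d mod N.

1

571 − 1 = 570 = 2^1 · 285, so d = 285.
5^1 ≡ 5 (mod 571)
5^2 ≡ 5^2 = 25 ≡ 25 (mod 571)
5^4 ≡ 25^2 = 625 ≡ 54 (mod 571)
5^8 ≡ 54^2 = 2916 ≡ 61 (mod 571)
5^16 ≡ 61^2 = 3721 ≡ 295 (mod 571)
5^32 ≡ 295^2 = 87025 ≡ 233 (mod 571)
5^64 ≡ 233^2 = 54289 ≡ 44 (mod 571)
5^128 ≡ 44^2 = 1936 ≡ 223 (mod 571)
5^256 ≡ 223^2 = 49729 ≡ 52 (mod 571)
285 = 256 + 16 + 8 + 4 + 1 in binary powers of 2.
So 5^285 ≡ 52 · 295 · 61 · 54 · 5 ≡ 1 (mod 571).
Since 5^d ≡ 1 (mod 571), base 5 does not prove 571 composite.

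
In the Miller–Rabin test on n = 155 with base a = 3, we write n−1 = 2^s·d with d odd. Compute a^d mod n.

155 − 1 = 154 = 2^1 · 77, so d = 77.
3^1 ≡ 3 (mod 155)
3^2 ≡ 3^2 = 9 ≡ 9 (mod 155)
3^4 ≡ 9^2 = 81 ≡ 81 (mod 155)
3^8 ≡ 81^2 = 6561 ≡ 51 (mod 155)
3^16 ≡ 51^2 = 2601 ≡ 121 (mod 155)
3^32 ≡ 121^2 = 14641 ≡ 71 (mod 155)
3^64 ≡ 71^2 = 5041 ≡ 81 (mod 155)
77 = 64 + 8 + 4 + 1 in binary powers of 2.
So 3^77 ≡ 81 · 51 · 81 · 3 ≡ 53 (mod 155).
Squaring chain: 53; never reaches −1, so base 3 is a Miller–Rabin witness that 155 is composite.

53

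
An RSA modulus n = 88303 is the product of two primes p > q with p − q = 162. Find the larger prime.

Since p = q + 162, we have 88303 = q(q + 162), so q² + 162q − 88303 = 0.
Discriminant: 162² + 4·88303 = 26244 + 353212 = 379456; √379456 = 616.
q = (−162 + 616)/2 = 227, and p = q + 162 = 389.
Check: 227 · 389 = 88303.

389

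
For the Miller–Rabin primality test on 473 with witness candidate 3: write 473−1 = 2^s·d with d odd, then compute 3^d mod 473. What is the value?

473 − 1 = 472 = 2^3 · 59, so d = 59.
3^1 ≡ 3 (mod 473)
3^2 ≡ 3^2 = 9 ≡ 9 (mod 473)
3^4 ≡ 9^2 = 81 ≡ 81 (mod 473)
3^8 ≡ 81^2 = 6561 ≡ 412 (mod 473)
3^16 ≡ 412^2 = 169744 ≡ 410 (mod 473)
3^32 ≡ 410^2 = 168100 ≡ 185 (mod 473)
59 = 32 + 16 + 8 + 2 + 1 in binary powers of 2.
So 3^59 ≡ 185 · 410 · 412 · 9 · 3 ≡ 26 (mod 473).
Squaring chain: 26 → 203 → 58; never reaches −1, so base 3 is a Miller–Rabin witness that 473 is composite.

26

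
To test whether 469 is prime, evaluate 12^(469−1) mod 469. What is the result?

12^1 ≡ 12 (mod 469)
12^2 ≡ 12^2 = 144 ≡ 144 (mod 469)
12^4 ≡ 144^2 = 20736 ≡ 100 (mod 469)
12^8 ≡ 100^2 = 10000 ≡ 151 (mod 469)
12^16 ≡ 151^2 = 22801 ≡ 289 (mod 469)
12^32 ≡ 289^2 = 83521 ≡ 39 (mod 469)
12^64 ≡ 39^2 = 1521 ≡ 114 (mod 469)
12^128 ≡ 114^2 = 12996 ≡ 333 (mod 469)
12^256 ≡ 333^2 = 110889 ≡ 205 (mod 469)
468 = 256 + 128 + 64 + 16 + 4 in binary powers of 2.
So 12^468 ≡ 205 · 333 · 114 · 289 · 100 ≡ 330 (mod 469).
Since 330 ≠ 1, base 12 is a Fermat witness: 469 is composite.

330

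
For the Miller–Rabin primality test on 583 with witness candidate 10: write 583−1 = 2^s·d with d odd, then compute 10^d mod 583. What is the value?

307

583 − 1 = 582 = 2^1 · 291, so d = 291.
10^1 ≡ 10 (mod 583)
10^2 ≡ 10^2 = 100 ≡ 100 (mod 583)
10^4 ≡ 100^2 = 10000 ≡ 89 (mod 583)
10^8 ≡ 89^2 = 7921 ≡ 342 (mod 583)
10^16 ≡ 342^2 = 116964 ≡ 364 (mod 583)
10^32 ≡ 364^2 = 132496 ≡ 155 (mod 583)
10^64 ≡ 155^2 = 24025 ≡ 122 (mod 583)
10^128 ≡ 122^2 = 14884 ≡ 309 (mod 583)
10^256 ≡ 309^2 = 95481 ≡ 452 (mod 583)
291 = 256 + 32 + 2 + 1 in binary powers of 2.
So 10^291 ≡ 452 · 155 · 100 · 10 ≡ 307 (mod 583).
Squaring chain: 307; never reaches −1, so base 10 is a Miller–Rabin witness that 583 is composite.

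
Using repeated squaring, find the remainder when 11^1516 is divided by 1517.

359

11^1 ≡ 11 (mod 1517)
11^2 ≡ 11^2 = 121 ≡ 121 (mod 1517)
11^4 ≡ 121^2 = 14641 ≡ 988 (mod 1517)
11^8 ≡ 988^2 = 976144 ≡ 713 (mod 1517)
11^16 ≡ 713^2 = 508369 ≡ 174 (mod 1517)
11^32 ≡ 174^2 = 30276 ≡ 1453 (mod 1517)
11^64 ≡ 1453^2 = 2111209 ≡ 1062 (mod 1517)
11^128 ≡ 1062^2 = 1127844 ≡ 713 (mod 1517)
11^256 ≡ 713^2 = 508369 ≡ 174 (mod 1517)
11^512 ≡ 174^2 = 30276 ≡ 1453 (mod 1517)
11^1024 ≡ 1453^2 = 2111209 ≡ 1062 (mod 1517)
1516 = 1024 + 256 + 128 + 64 + 32 + 8 + 4 in binary powers of 2.
So 11^1516 ≡ 1062 · 174 · 713 · 1062 · 1453 · 713 · 988 ≡ 359 (mod 1517).
Since 359 ≠ 1, base 11 is a Fermat witness: 1517 is composite.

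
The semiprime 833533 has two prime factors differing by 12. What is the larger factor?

919

Since p = q + 12, we have 833533 = q(q + 12), so q² + 12q − 833533 = 0.
Discriminant: 12² + 4·833533 = 144 + 3334132 = 3334276; √3334276 = 1826.
q = (−12 + 1826)/2 = 907, and p = q + 12 = 919.
Check: 907 · 919 = 833533.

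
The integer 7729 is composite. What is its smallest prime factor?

7729 is odd.
Digit sum 25, not divisible by 3.
Ends in 9: not divisible by 5.
7: 7729 = 7·1104 + 1
11: 7729 = 11·702 + 7
13: 7729 = 13·594 + 7
17: 7729 = 17·454 + 11
19: 7729 = 19·406 + 15
23: 7729 = 23·336 + 1
29: 7729 = 29·266 + 15
31: 7729 = 31·249 + 10
37: 7729 = 37·208 + 33
41: 7729 = 41·188 + 21
43: 7729 = 43·179 + 32
47: 7729 = 47·164 + 21
53: 7729 = 53·145 + 44
59: 7729 = 59·131

59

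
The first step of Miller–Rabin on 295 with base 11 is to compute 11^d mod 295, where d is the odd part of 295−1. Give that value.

295 − 1 = 294 = 2^1 · 147, so d = 147.
11^1 ≡ 11 (mod 295)
11^2 ≡ 11^2 = 121 ≡ 121 (mod 295)
11^4 ≡ 121^2 = 14641 ≡ 186 (mod 295)
11^8 ≡ 186^2 = 34596 ≡ 81 (mod 295)
11^16 ≡ 81^2 = 6561 ≡ 71 (mod 295)
11^32 ≡ 71^2 = 5041 ≡ 26 (mod 295)
11^64 ≡ 26^2 = 676 ≡ 86 (mod 295)
11^128 ≡ 86^2 = 7396 ≡ 21 (mod 295)
147 = 128 + 16 + 2 + 1 in binary powers of 2.
So 11^147 ≡ 21 · 71 · 121 · 11 ≡ 56 (mod 295).
Squaring chain: 56; never reaches −1, so base 11 is a Miller–Rabin witness that 295 is composite.

56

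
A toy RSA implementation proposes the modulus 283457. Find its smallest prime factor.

37

283457 is odd.
Digit sum 29, not divisible by 3.
Ends in 7: not divisible by 5.
7: 283457 = 7·40493 + 6
11: 283457 = 11·25768 + 9
13: 283457 = 13·21804 + 5
17: 283457 = 17·16673 + 16
19: 283457 = 19·14918 + 15
23: 283457 = 23·12324 + 5
29: 283457 = 29·9774 + 11
31: 283457 = 31·9143 + 24
37: 283457 = 37·7661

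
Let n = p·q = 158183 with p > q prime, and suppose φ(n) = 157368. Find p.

φ(n) = (p−1)(q−1) = n − (p+q) + 1, so p + q = 158183 − 157368 + 1 = 816.
p and q are the roots of t² − 816t + 158183 = 0.
Discriminant: 816² − 4·158183 = 665856 − 632732 = 33124; √33124 = 182.
q = (816 − 182)/2 = 317, p = (816 + 182)/2 = 499.
Check: 317 · 499 = 158183.

499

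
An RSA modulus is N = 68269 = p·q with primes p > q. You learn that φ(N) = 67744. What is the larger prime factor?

φ(n) = (p−1)(q−1) = n − (p+q) + 1, so p + q = 68269 − 67744 + 1 = 526.
p and q are the roots of t² − 526t + 68269 = 0.
Discriminant: 526² − 4·68269 = 276676 − 273076 = 3600; √3600 = 60.
q = (526 − 60)/2 = 233, p = (526 + 60)/2 = 293.
Check: 233 · 293 = 68269.

293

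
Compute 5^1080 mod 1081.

5^1 ≡ 5 (mod 1081)
5^2 ≡ 5^2 = 25 ≡ 25 (mod 1081)
5^4 ≡ 25^2 = 625 ≡ 625 (mod 1081)
5^8 ≡ 625^2 = 390625 ≡ 384 (mod 1081)
5^16 ≡ 384^2 = 147456 ≡ 440 (mod 1081)
5^32 ≡ 440^2 = 193600 ≡ 101 (mod 1081)
5^64 ≡ 101^2 = 10201 ≡ 472 (mod 1081)
5^128 ≡ 472^2 = 222784 ≡ 98 (mod 1081)
5^256 ≡ 98^2 = 9604 ≡ 956 (mod 1081)
5^512 ≡ 956^2 = 913936 ≡ 491 (mod 1081)
5^1024 ≡ 491^2 = 241081 ≡ 18 (mod 1081)
1080 = 1024 + 32 + 16 + 8 in binary powers of 2.
So 5^1080 ≡ 18 · 101 · 440 · 384 ≡ 968 (mod 1081).
Since 968 ≠ 1, base 5 is a Fermat witness: 1081 is composite.

968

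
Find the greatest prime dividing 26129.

26129 = 17 · 1537
1537 = 29 · 53
53 is prime.
So 26129 = 17 · 29 · 53; the largest prime factor is 53.

53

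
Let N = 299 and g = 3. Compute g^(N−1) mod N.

3

3^1 ≡ 3 (mod 299)
3^2 ≡ 3^2 = 9 ≡ 9 (mod 299)
3^4 ≡ 9^2 = 81 ≡ 81 (mod 299)
3^8 ≡ 81^2 = 6561 ≡ 282 (mod 299)
3^16 ≡ 282^2 = 79524 ≡ 289 (mod 299)
3^32 ≡ 289^2 = 83521 ≡ 100 (mod 299)
3^64 ≡ 100^2 = 10000 ≡ 133 (mod 299)
3^128 ≡ 133^2 = 17689 ≡ 48 (mod 299)
3^256 ≡ 48^2 = 2304 ≡ 211 (mod 299)
298 = 256 + 32 + 8 + 2 in binary powers of 2.
So 3^298 ≡ 211 · 100 · 282 · 9 ≡ 3 (mod 299).
Since 3 ≠ 1, base 3 is a Fermat witness: 299 is composite.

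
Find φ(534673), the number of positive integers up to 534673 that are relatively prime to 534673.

508368

Factor: 534673 = 29 · 103 · 179.
φ(534673) = (29−1) · (103−1) · (179−1) = 28 · 102 · 178 = 508368.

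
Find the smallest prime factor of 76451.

89

76451 is odd.
Digit sum 23, not divisible by 3.
Ends in 1: not divisible by 5.
7: 76451 = 7·10921 + 4
11: 76451 = 11·6950 + 1
13: 76451 = 13·5880 + 11
17: 76451 = 17·4497 + 2
19: 76451 = 19·4023 + 14
23: 76451 = 23·3323 + 22
29: 76451 = 29·2636 + 7
31: 76451 = 31·2466 + 5
37: 76451 = 37·2066 + 9
41: 76451 = 41·1864 + 27
43: 76451 = 43·1777 + 40
47: 76451 = 47·1626 + 29
53: 76451 = 53·1442 + 25
59: 76451 = 59·1295 + 46
61: 76451 = 61·1253 + 18
67: 76451 = 67·1141 + 4
71: 76451 = 71·1076 + 55
73: 76451 = 73·1047 + 20
79: 76451 = 79·967 + 58
83: 76451 = 83·921 + 8
89: 76451 = 89·859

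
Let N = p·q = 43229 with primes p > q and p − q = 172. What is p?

Since p = q + 172, we have 43229 = q(q + 172), so q² + 172q − 43229 = 0.
Discriminant: 172² + 4·43229 = 29584 + 172916 = 202500; √202500 = 450.
q = (−172 + 450)/2 = 139, and p = q + 172 = 311.
Check: 139 · 311 = 43229.

311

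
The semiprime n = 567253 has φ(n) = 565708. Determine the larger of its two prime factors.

947

φ(n) = (p−1)(q−1) = n − (p+q) + 1, so p + q = 567253 − 565708 + 1 = 1546.
p and q are the roots of t² − 1546t + 567253 = 0.
Discriminant: 1546² − 4·567253 = 2390116 − 2269012 = 121104; √121104 = 348.
q = (1546 − 348)/2 = 599, p = (1546 + 348)/2 = 947.
Check: 599 · 947 = 567253.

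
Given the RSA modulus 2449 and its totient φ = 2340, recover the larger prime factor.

φ(n) = (p−1)(q−1) = n − (p+q) + 1, so p + q = 2449 − 2340 + 1 = 110.
p and q are the roots of t² − 110t + 2449 = 0.
Discriminant: 110² − 4·2449 = 12100 − 9796 = 2304; √2304 = 48.
q = (110 − 48)/2 = 31, p = (110 + 48)/2 = 79.
Check: 31 · 79 = 2449.

79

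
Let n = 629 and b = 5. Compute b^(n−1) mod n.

5^1 ≡ 5 (mod 629)
5^2 ≡ 5^2 = 25 ≡ 25 (mod 629)
5^4 ≡ 25^2 = 625 ≡ 625 (mod 629)
5^8 ≡ 625^2 = 390625 ≡ 16 (mod 629)
5^16 ≡ 16^2 = 256 ≡ 256 (mod 629)
5^32 ≡ 256^2 = 65536 ≡ 120 (mod 629)
5^64 ≡ 120^2 = 14400 ≡ 562 (mod 629)
5^128 ≡ 562^2 = 315844 ≡ 86 (mod 629)
5^256 ≡ 86^2 = 7396 ≡ 477 (mod 629)
5^512 ≡ 477^2 = 227529 ≡ 460 (mod 629)
628 = 512 + 64 + 32 + 16 + 4 in binary powers of 2.
So 5^628 ≡ 460 · 562 · 120 · 256 · 625 ≡ 404 (mod 629).
Since 404 ≠ 1, base 5 is a Fermat witness: 629 is composite.

404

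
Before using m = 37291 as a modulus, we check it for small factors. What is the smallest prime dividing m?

89

37291 is odd.
Digit sum 22, not divisible by 3.
Ends in 1: not divisible by 5.
7: 37291 = 7·5327 + 2
11: 37291 = 11·3390 + 1
13: 37291 = 13·2868 + 7
17: 37291 = 17·2193 + 10
19: 37291 = 19·1962 + 13
23: 37291 = 23·1621 + 8
29: 37291 = 29·1285 + 26
31: 37291 = 31·1202 + 29
37: 37291 = 37·1007 + 32
41: 37291 = 41·909 + 22
43: 37291 = 43·867 + 10
47: 37291 = 47·793 + 20
53: 37291 = 53·703 + 32
59: 37291 = 59·632 + 3
61: 37291 = 61·611 + 20
67: 37291 = 67·556 + 39
71: 37291 = 71·525 + 16
73: 37291 = 73·510 + 61
79: 37291 = 79·472 + 3
83: 37291 = 83·449 + 24
89: 37291 = 89·419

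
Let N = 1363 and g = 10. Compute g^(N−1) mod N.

63

10^1 ≡ 10 (mod 1363)
10^2 ≡ 10^2 = 100 ≡ 100 (mod 1363)
10^4 ≡ 100^2 = 10000 ≡ 459 (mod 1363)
10^8 ≡ 459^2 = 210681 ≡ 779 (mod 1363)
10^16 ≡ 779^2 = 606841 ≡ 306 (mod 1363)
10^32 ≡ 306^2 = 93636 ≡ 952 (mod 1363)
10^64 ≡ 952^2 = 906304 ≡ 1272 (mod 1363)
10^128 ≡ 1272^2 = 1617984 ≡ 103 (mod 1363)
10^256 ≡ 103^2 = 10609 ≡ 1068 (mod 1363)
10^512 ≡ 1068^2 = 1140624 ≡ 1156 (mod 1363)
10^1024 ≡ 1156^2 = 1336336 ≡ 596 (mod 1363)
1362 = 1024 + 256 + 64 + 16 + 2 in binary powers of 2.
So 10^1362 ≡ 596 · 1068 · 1272 · 306 · 100 ≡ 63 (mod 1363).
Since 63 ≠ 1, base 10 is a Fermat witness: 1363 is composite.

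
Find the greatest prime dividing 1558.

1558 = 2 · 779
779 = 19 · 41
41 is prime.
So 1558 = 2 · 19 · 41; the largest prime factor is 41.

41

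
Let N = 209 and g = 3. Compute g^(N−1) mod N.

16

3^1 ≡ 3 (mod 209)
3^2 ≡ 3^2 = 9 ≡ 9 (mod 209)
3^4 ≡ 9^2 = 81 ≡ 81 (mod 209)
3^8 ≡ 81^2 = 6561 ≡ 82 (mod 209)
3^16 ≡ 82^2 = 6724 ≡ 36 (mod 209)
3^32 ≡ 36^2 = 1296 ≡ 42 (mod 209)
3^64 ≡ 42^2 = 1764 ≡ 92 (mod 209)
3^128 ≡ 92^2 = 8464 ≡ 104 (mod 209)
208 = 128 + 64 + 16 in binary powers of 2.
So 3^208 ≡ 104 · 92 · 36 ≡ 16 (mod 209).
Since 16 ≠ 1, base 3 is a Fermat witness: 209 is composite.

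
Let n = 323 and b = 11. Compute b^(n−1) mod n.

87

11^1 ≡ 11 (mod 323)
11^2 ≡ 11^2 = 121 ≡ 121 (mod 323)
11^4 ≡ 121^2 = 14641 ≡ 106 (mod 323)
11^8 ≡ 106^2 = 11236 ≡ 254 (mod 323)
11^16 ≡ 254^2 = 64516 ≡ 239 (mod 323)
11^32 ≡ 239^2 = 57121 ≡ 273 (mod 323)
11^64 ≡ 273^2 = 74529 ≡ 239 (mod 323)
11^128 ≡ 239^2 = 57121 ≡ 273 (mod 323)
11^256 ≡ 273^2 = 74529 ≡ 239 (mod 323)
322 = 256 + 64 + 2 in binary powers of 2.
So 11^322 ≡ 239 · 239 · 121 ≡ 87 (mod 323).
Since 87 ≠ 1, base 11 is a Fermat witness: 323 is composite.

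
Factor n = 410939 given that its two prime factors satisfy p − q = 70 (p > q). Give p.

Since p = q + 70, we have 410939 = q(q + 70), so q² + 70q − 410939 = 0.
Discriminant: 70² + 4·410939 = 4900 + 1643756 = 1648656; √1648656 = 1284.
q = (−70 + 1284)/2 = 607, and p = q + 70 = 677.
Check: 607 · 677 = 410939.

677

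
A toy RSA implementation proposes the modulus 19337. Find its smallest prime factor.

61

19337 is odd.
Digit sum 23, not divisible by 3.
Ends in 7: not divisible by 5.
7: 19337 = 7·2762 + 3
11: 19337 = 11·1757 + 10
13: 19337 = 13·1487 + 6
17: 19337 = 17·1137 + 8
19: 19337 = 19·1017 + 14
23: 19337 = 23·840 + 17
29: 19337 = 29·666 + 23
31: 19337 = 31·623 + 24
37: 19337 = 37·522 + 23
41: 19337 = 41·471 + 26
43: 19337 = 43·449 + 30
47: 19337 = 47·411 + 20
53: 19337 = 53·364 + 45
59: 19337 = 59·327 + 44
61: 19337 = 61·317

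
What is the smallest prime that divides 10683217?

10683217 is odd.
Digit sum 28, not divisible by 3.
Ends in 7: not divisible by 5.
7: 10683217 = 7·1526173 + 6
11: 10683217 = 11·971201 + 6
13: 10683217 = 13·821785 + 12
17: 10683217 = 17·628424 + 9
19: 10683217 = 19·562274 + 11
23: 10683217 = 23·464487 + 16
29: 10683217 = 29·368386 + 23
31: 10683217 = 31·344619 + 28
37: 10683217 = 37·288735 + 22
41: 10683217 = 41·260566 + 11
43: 10683217 = 43·248446 + 39
47: 10683217 = 47·227302 + 23
53: 10683217 = 53·201570 + 7
59: 10683217 = 59·181071 + 28
61: 10683217 = 61·175134 + 43
67: 10683217 = 67·159451

67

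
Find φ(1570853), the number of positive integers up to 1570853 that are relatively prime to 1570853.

Factor: 1570853 = 101 · 103 · 151.
φ(1570853) = (101−1) · (103−1) · (151−1) = 100 · 102 · 150 = 1530000.

1530000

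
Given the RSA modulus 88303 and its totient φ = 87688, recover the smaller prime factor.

227

φ(n) = (p−1)(q−1) = n − (p+q) + 1, so p + q = 88303 − 87688 + 1 = 616.
p and q are the roots of t² − 616t + 88303 = 0.
Discriminant: 616² − 4·88303 = 379456 − 353212 = 26244; √26244 = 162.
q = (616 − 162)/2 = 227, p = (616 + 162)/2 = 389.
Check: 227 · 389 = 88303.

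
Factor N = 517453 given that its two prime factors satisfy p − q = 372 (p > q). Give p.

Since p = q + 372, we have 517453 = q(q + 372), so q² + 372q − 517453 = 0.
Discriminant: 372² + 4·517453 = 138384 + 2069812 = 2208196; √2208196 = 1486.
q = (−372 + 1486)/2 = 557, and p = q + 372 = 929.
Check: 557 · 929 = 517453.

929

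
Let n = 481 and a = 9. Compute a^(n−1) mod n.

248

9^1 ≡ 9 (mod 481)
9^2 ≡ 9^2 = 81 ≡ 81 (mod 481)
9^4 ≡ 81^2 = 6561 ≡ 308 (mod 481)
9^8 ≡ 308^2 = 94864 ≡ 107 (mod 481)
9^16 ≡ 107^2 = 11449 ≡ 386 (mod 481)
9^32 ≡ 386^2 = 148996 ≡ 367 (mod 481)
9^64 ≡ 367^2 = 134689 ≡ 9 (mod 481)
9^128 ≡ 9^2 = 81 ≡ 81 (mod 481)
9^256 ≡ 81^2 = 6561 ≡ 308 (mod 481)
480 = 256 + 128 + 64 + 32 in binary powers of 2.
So 9^480 ≡ 308 · 81 · 9 · 367 ≡ 248 (mod 481).
Since 248 ≠ 1, base 9 is a Fermat witness: 481 is composite.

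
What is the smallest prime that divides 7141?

37

7141 is odd.
Digit sum 13, not divisible by 3.
Ends in 1: not divisible by 5.
7: 7141 = 7·1020 + 1
11: 7141 = 11·649 + 2
13: 7141 = 13·549 + 4
17: 7141 = 17·420 + 1
19: 7141 = 19·375 + 16
23: 7141 = 23·310 + 11
29: 7141 = 29·246 + 7
31: 7141 = 31·230 + 11
37: 7141 = 37·193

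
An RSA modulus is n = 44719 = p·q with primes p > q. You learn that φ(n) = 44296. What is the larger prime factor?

φ(n) = (p−1)(q−1) = n − (p+q) + 1, so p + q = 44719 − 44296 + 1 = 424.
p and q are the roots of t² − 424t + 44719 = 0.
Discriminant: 424² − 4·44719 = 179776 − 178876 = 900; √900 = 30.
q = (424 − 30)/2 = 197, p = (424 + 30)/2 = 227.
Check: 197 · 227 = 44719.

227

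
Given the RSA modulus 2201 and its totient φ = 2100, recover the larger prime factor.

φ(n) = (p−1)(q−1) = n − (p+q) + 1, so p + q = 2201 − 2100 + 1 = 102.
p and q are the roots of t² − 102t + 2201 = 0.
Discriminant: 102² − 4·2201 = 10404 − 8804 = 1600; √1600 = 40.
q = (102 − 40)/2 = 31, p = (102 + 40)/2 = 71.
Check: 31 · 71 = 2201.

71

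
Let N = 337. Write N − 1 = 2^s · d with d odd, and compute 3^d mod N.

252

337 − 1 = 336 = 2^4 · 21, so d = 21.
3^1 ≡ 3 (mod 337)
3^2 ≡ 3^2 = 9 ≡ 9 (mod 337)
3^4 ≡ 9^2 = 81 ≡ 81 (mod 337)
3^8 ≡ 81^2 = 6561 ≡ 158 (mod 337)
3^16 ≡ 158^2 = 24964 ≡ 26 (mod 337)
21 = 16 + 4 + 1 in binary powers of 2.
So 3^21 ≡ 26 · 81 · 3 ≡ 252 (mod 337).
Squaring chain: 252 → 148 → 336 → 1; reaches −1, so base 3 does not prove 337 composite.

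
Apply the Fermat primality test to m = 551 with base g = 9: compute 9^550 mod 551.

123

9^1 ≡ 9 (mod 551)
9^2 ≡ 9^2 = 81 ≡ 81 (mod 551)
9^4 ≡ 81^2 = 6561 ≡ 500 (mod 551)
9^8 ≡ 500^2 = 250000 ≡ 397 (mod 551)
9^16 ≡ 397^2 = 157609 ≡ 23 (mod 551)
9^32 ≡ 23^2 = 529 ≡ 529 (mod 551)
9^64 ≡ 529^2 = 279841 ≡ 484 (mod 551)
9^128 ≡ 484^2 = 234256 ≡ 81 (mod 551)
9^256 ≡ 81^2 = 6561 ≡ 500 (mod 551)
9^512 ≡ 500^2 = 250000 ≡ 397 (mod 551)
550 = 512 + 32 + 4 + 2 in binary powers of 2.
So 9^550 ≡ 397 · 529 · 500 · 81 ≡ 123 (mod 551).
Since 123 ≠ 1, base 9 is a Fermat witness: 551 is composite.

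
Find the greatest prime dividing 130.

13

130 = 2 · 65
65 = 5 · 13
13 is prime.
So 130 = 2 · 5 · 13; the largest prime factor is 13.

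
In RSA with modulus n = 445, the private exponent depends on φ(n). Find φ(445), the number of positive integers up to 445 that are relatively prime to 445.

352

Factor: 445 = 5 · 89.
φ(445) = (5−1) · (89−1) = 4 · 88 = 352.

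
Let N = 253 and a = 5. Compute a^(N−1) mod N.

124

5^1 ≡ 5 (mod 253)
5^2 ≡ 5^2 = 25 ≡ 25 (mod 253)
5^4 ≡ 25^2 = 625 ≡ 119 (mod 253)
5^8 ≡ 119^2 = 14161 ≡ 246 (mod 253)
5^16 ≡ 246^2 = 60516 ≡ 49 (mod 253)
5^32 ≡ 49^2 = 2401 ≡ 124 (mod 253)
5^64 ≡ 124^2 = 15376 ≡ 196 (mod 253)
5^128 ≡ 196^2 = 38416 ≡ 213 (mod 253)
252 = 128 + 64 + 32 + 16 + 8 + 4 in binary powers of 2.
So 5^252 ≡ 213 · 196 · 124 · 49 · 246 · 119 ≡ 124 (mod 253).
Since 124 ≠ 1, base 5 is a Fermat witness: 253 is composite.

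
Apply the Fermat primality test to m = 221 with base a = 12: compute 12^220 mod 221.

12^1 ≡ 12 (mod 221)
12^2 ≡ 12^2 = 144 ≡ 144 (mod 221)
12^4 ≡ 144^2 = 20736 ≡ 183 (mod 221)
12^8 ≡ 183^2 = 33489 ≡ 118 (mod 221)
12^16 ≡ 118^2 = 13924 ≡ 1 (mod 221)
12^32 ≡ 1^2 = 1 ≡ 1 (mod 221)
12^64 ≡ 1^2 = 1 ≡ 1 (mod 221)
12^128 ≡ 1^2 = 1 ≡ 1 (mod 221)
220 = 128 + 64 + 16 + 8 + 4 in binary powers of 2.
So 12^220 ≡ 1 · 1 · 1 · 118 · 183 ≡ 157 (mod 221).
Since 157 ≠ 1, base 12 is a Fermat witness: 221 is composite.

157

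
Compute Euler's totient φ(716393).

Factor: 716393 = 41 · 101 · 173.
φ(716393) = (41−1) · (101−1) · (173−1) = 40 · 100 · 172 = 688000.

688000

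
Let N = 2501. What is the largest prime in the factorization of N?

61

2501 = 41 · 61
61 is prime.
So 2501 = 41 · 61; the largest prime factor is 61.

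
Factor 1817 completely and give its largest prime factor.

79

1817 = 23 · 79
79 is prime.
So 1817 = 23 · 79; the largest prime factor is 79.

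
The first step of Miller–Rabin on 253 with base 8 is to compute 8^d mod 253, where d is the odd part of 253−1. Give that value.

50

253 − 1 = 252 = 2^2 · 63, so d = 63.
8^1 ≡ 8 (mod 253)
8^2 ≡ 8^2 = 64 ≡ 64 (mod 253)
8^4 ≡ 64^2 = 4096 ≡ 48 (mod 253)
8^8 ≡ 48^2 = 2304 ≡ 27 (mod 253)
8^16 ≡ 27^2 = 729 ≡ 223 (mod 253)
8^32 ≡ 223^2 = 49729 ≡ 141 (mod 253)
63 = 32 + 16 + 8 + 4 + 2 + 1 in binary powers of 2.
So 8^63 ≡ 141 · 223 · 27 · 48 · 64 · 8 ≡ 50 (mod 253).
Squaring chain: 50 → 223; never reaches −1, so base 8 is a Miller–Rabin witness that 253 is composite.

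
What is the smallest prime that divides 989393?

29

989393 is odd.
Digit sum 41, not divisible by 3.
Ends in 3: not divisible by 5.
7: 989393 = 7·141341 + 6
11: 989393 = 11·89944 + 9
13: 989393 = 13·76107 + 2
17: 989393 = 17·58199 + 10
19: 989393 = 19·52073 + 6
23: 989393 = 23·43017 + 2
29: 989393 = 29·34117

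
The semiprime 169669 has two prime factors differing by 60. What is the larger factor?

Since p = q + 60, we have 169669 = q(q + 60), so q² + 60q − 169669 = 0.
Discriminant: 60² + 4·169669 = 3600 + 678676 = 682276; √682276 = 826.
q = (−60 + 826)/2 = 383, and p = q + 60 = 443.
Check: 383 · 443 = 169669.

443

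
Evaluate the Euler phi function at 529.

506

Factor: 529 = 23^2.
φ(529) = 23^1·(23−1) = 506.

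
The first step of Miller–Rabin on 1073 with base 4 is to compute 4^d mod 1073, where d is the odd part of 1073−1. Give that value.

1073 − 1 = 1072 = 2^4 · 67, so d = 67.
4^1 ≡ 4 (mod 1073)
4^2 ≡ 4^2 = 16 ≡ 16 (mod 1073)
4^4 ≡ 16^2 = 256 ≡ 256 (mod 1073)
4^8 ≡ 256^2 = 65536 ≡ 83 (mod 1073)
4^16 ≡ 83^2 = 6889 ≡ 451 (mod 1073)
4^32 ≡ 451^2 = 203401 ≡ 604 (mod 1073)
4^64 ≡ 604^2 = 364816 ≡ 1069 (mod 1073)
67 = 64 + 2 + 1 in binary powers of 2.
So 4^67 ≡ 1069 · 16 · 4 ≡ 817 (mod 1073).
Squaring chain: 817 → 83 → 451 → 604; never reaches −1, so base 4 is a Miller–Rabin witness that 1073 is composite.

817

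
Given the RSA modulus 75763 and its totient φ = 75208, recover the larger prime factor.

317

φ(n) = (p−1)(q−1) = n − (p+q) + 1, so p + q = 75763 − 75208 + 1 = 556.
p and q are the roots of t² − 556t + 75763 = 0.
Discriminant: 556² − 4·75763 = 309136 − 303052 = 6084; √6084 = 78.
q = (556 − 78)/2 = 239, p = (556 + 78)/2 = 317.
Check: 239 · 317 = 75763.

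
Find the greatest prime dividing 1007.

53

1007 = 19 · 53
53 is prime.
So 1007 = 19 · 53; the largest prime factor is 53.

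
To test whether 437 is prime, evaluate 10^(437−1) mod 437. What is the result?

101

10^1 ≡ 10 (mod 437)
10^2 ≡ 10^2 = 100 ≡ 100 (mod 437)
10^4 ≡ 100^2 = 10000 ≡ 386 (mod 437)
10^8 ≡ 386^2 = 148996 ≡ 416 (mod 437)
10^16 ≡ 416^2 = 173056 ≡ 4 (mod 437)
10^32 ≡ 4^2 = 16 ≡ 16 (mod 437)
10^64 ≡ 16^2 = 256 ≡ 256 (mod 437)
10^128 ≡ 256^2 = 65536 ≡ 423 (mod 437)
10^256 ≡ 423^2 = 178929 ≡ 196 (mod 437)
436 = 256 + 128 + 32 + 16 + 4 in binary powers of 2.
So 10^436 ≡ 196 · 423 · 16 · 4 · 386 ≡ 101 (mod 437).
Since 101 ≠ 1, base 10 is a Fermat witness: 437 is composite.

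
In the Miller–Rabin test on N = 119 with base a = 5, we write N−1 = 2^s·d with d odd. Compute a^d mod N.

45

119 − 1 = 118 = 2^1 · 59, so d = 59.
5^1 ≡ 5 (mod 119)
5^2 ≡ 5^2 = 25 ≡ 25 (mod 119)
5^4 ≡ 25^2 = 625 ≡ 30 (mod 119)
5^8 ≡ 30^2 = 900 ≡ 67 (mod 119)
5^16 ≡ 67^2 = 4489 ≡ 86 (mod 119)
5^32 ≡ 86^2 = 7396 ≡ 18 (mod 119)
59 = 32 + 16 + 8 + 2 + 1 in binary powers of 2.
So 5^59 ≡ 18 · 86 · 67 · 25 · 5 ≡ 45 (mod 119).
Squaring chain: 45; never reaches −1, so base 5 is a Miller–Rabin witness that 119 is composite.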